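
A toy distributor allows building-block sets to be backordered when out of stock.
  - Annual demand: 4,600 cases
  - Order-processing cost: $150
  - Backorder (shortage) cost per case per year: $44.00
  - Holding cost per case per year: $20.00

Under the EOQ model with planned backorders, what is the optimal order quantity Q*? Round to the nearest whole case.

317 cases

Basic EOQ = √(2·4,600·150/20) = 262.679
Backorder adjustment √((H+b)/b) = √((20+44)/44) = 1.2060
Q* = 262.679 × 1.2060 ≈ 316.80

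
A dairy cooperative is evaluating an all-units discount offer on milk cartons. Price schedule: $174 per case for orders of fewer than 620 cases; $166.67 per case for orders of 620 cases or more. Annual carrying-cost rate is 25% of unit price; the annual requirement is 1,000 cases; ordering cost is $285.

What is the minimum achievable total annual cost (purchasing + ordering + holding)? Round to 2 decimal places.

$178,979.46

H₁ = 25%×$174 = $43.5000;  H₂ = 25%×$166.67 = $41.6675
EOQ₁ = √(2×1,000×285/43.5000) = 114.47  (< 620, feasible at tier 1)
EOQ₂ = √(2×1,000×285/41.6675) = 116.96  (< 620 → use Q = 620 at tier-2 price)
TC(tier 1 (EOQ₁), Q≈114.5) = $178,979.46
TC(tier 2, Q≈620.0) = $180,046.60
Minimum at tier 1 (EOQ₁): $178,979.46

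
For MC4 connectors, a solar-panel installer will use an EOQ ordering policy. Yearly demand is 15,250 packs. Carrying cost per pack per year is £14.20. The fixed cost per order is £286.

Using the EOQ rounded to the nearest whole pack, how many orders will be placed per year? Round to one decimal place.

19.5 orders per year

2DS/H = 2·15,250·286/14.2 = 614,295.77
EOQ = √614,295.77 ≈ 783.77 → Q = 784
N = D/Q = 15,250/784 ≈ 19.452 orders/yr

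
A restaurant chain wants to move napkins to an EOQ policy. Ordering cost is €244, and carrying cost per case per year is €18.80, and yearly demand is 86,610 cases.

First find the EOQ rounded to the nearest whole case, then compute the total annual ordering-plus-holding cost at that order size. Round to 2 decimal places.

€28,188.56

2DS/H = 2·86,610·244/18.8 = 2,248,174.47
EOQ = √2,248,174.47 ≈ 1,499.39 → Q = 1,499 cases
Ordering: D/Q × S = 86,610/1,499 × €244 = €14,097.96
Holding:  Q/2 × H = 1,499/2 × €18.8 = €14,090.60
Total = €14,097.96 + €14,090.60 = €28,188.56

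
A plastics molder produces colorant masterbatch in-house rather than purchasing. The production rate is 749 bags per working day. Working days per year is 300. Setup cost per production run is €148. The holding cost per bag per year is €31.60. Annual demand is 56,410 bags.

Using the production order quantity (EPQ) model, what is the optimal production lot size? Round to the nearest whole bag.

840 bags

Daily demand d = 56,410/300 = 188.033; p = 749; 1 − d/p = 0.74895
EPQ = √(2DS / (H(1 − d/p)))
    = √(2 × 56,410 × 148 / (31.6 × 0.74895)) ≈ 839.95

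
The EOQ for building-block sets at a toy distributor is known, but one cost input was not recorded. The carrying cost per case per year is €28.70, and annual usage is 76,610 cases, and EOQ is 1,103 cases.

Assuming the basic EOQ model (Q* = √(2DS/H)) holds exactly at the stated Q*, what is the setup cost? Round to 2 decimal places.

€227.89

Since Q* = (2DS/H)^½, squaring gives Q*²·H = 2DS.
S = Q²H / (2D) = 1,103² × 28.7 / (2 × 76,610) = 227.8859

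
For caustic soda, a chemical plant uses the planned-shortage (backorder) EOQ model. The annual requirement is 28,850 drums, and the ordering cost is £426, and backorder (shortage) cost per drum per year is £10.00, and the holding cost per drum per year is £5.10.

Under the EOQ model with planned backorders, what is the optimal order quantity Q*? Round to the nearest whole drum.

Q* = √(2DS/H) · √((H + b)/b)
   = √(2 × 28,850 × 426 / 5.1) · √((5.1 + 10) / 10)
   = 2,195.369 × 1.2288 ≈ 2,697.72

2,698 drums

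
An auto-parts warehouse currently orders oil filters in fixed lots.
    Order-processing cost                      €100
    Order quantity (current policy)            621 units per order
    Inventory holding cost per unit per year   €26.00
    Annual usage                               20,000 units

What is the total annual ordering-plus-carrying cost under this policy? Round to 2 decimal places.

€11,293.61

Orders/yr = 20,000/621 = 32.206; ordering cost = 32.206 × €100 = €3,220.61
Average inventory = 621/2 = 310.5; holding cost = 310.5 × €26 = €8,073.00
Total = €3,220.61 + €8,073.00 = €11,293.61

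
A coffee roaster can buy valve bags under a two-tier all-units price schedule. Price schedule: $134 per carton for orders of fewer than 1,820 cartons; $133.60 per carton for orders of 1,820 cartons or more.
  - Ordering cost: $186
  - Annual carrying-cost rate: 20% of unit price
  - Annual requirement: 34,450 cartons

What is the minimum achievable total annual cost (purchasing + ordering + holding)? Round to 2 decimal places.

H₁ = 20%×$134 = $26.8000;  H₂ = 20%×$133.60 = $26.7200
EOQ₁ = √(2×34,450×186/26.8000) = 691.51  (< 1,820, feasible at tier 1)
EOQ₂ = √(2×34,450×186/26.7200) = 692.54  (< 1,820 → use Q = 1,820 at tier-2 price)
TC(tier 1 (EOQ₁), Q≈691.5) = $4,634,832.48
TC(tier 2, Q≈1,820.0) = $4,630,355.91
Minimum at tier 2: $4,630,355.91

$4,630,355.91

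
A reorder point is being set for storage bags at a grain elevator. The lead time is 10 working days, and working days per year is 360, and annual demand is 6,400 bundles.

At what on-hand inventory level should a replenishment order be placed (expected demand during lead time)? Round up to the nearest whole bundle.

178 bundles

Daily demand d = 6,400 / 360 = 17.778 bundles/day
Demand during lead time = 17.778 × 10 = 177.78
Reorder point = 177.78 → round up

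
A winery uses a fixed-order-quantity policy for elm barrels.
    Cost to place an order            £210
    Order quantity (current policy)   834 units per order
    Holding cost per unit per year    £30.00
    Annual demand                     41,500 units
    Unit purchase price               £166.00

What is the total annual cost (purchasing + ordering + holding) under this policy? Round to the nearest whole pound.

Annual ordering cost = (D/Q)·S = (41,500/834) × 210 = £10,449.64
Annual holding cost  = (Q/2)·H = (834/2) × 30 = £12,510.00
Purchase cost = D·C = 41,500 × 166 = £6,889,000.00
Total = £10,449.64 + £12,510.00 + £6,889,000.00 = £6,911,959.64

£6,911,960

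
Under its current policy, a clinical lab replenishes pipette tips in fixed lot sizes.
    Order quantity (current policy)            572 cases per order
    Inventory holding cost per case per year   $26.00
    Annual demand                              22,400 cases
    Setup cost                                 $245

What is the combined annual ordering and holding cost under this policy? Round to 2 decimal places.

$17,030.41

Annual ordering cost = (D/Q)·S = (22,400/572) × 245 = $9,594.41
Annual holding cost  = (Q/2)·H = (572/2) × 26 = $7,436.00
Total = $9,594.41 + $7,436.00 = $17,030.41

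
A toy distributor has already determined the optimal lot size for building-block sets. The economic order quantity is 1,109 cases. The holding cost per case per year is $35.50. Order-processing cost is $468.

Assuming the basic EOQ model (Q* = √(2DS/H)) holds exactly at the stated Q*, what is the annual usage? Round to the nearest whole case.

46,646 cases per year

EOQ relation: Q² = 2DS/H, so rearrange for the unknown.
D = Q²H / (2S) = 1,109² × 35.5 / (2 × 468) = 46,646.13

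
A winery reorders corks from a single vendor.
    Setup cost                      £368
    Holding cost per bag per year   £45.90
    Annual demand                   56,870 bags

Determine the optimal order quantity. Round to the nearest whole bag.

955 bags

2DS/H = 2·56,870·368/45.9 = 911,902.40
EOQ = √911,902.40 ≈ 954.94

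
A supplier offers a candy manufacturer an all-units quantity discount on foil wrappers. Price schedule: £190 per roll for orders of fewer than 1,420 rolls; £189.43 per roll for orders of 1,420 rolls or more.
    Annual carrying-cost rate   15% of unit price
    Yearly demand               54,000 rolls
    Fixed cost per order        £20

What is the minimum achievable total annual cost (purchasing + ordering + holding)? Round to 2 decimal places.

£10,250,154.86

H₁ = 15%×£190 = £28.5000;  H₂ = 15%×£189.43 = £28.4145
EOQ₁ = √(2×54,000×20/28.5000) = 275.30  (< 1,420, feasible at tier 1)
EOQ₂ = √(2×54,000×20/28.4145) = 275.71  (< 1,420 → use Q = 1,420 at tier-2 price)
TC(tier 1 (EOQ₁), Q≈275.3) = £10,267,846.02
TC(tier 2, Q≈1,420.0) = £10,250,154.86
Minimum at tier 2: £10,250,154.86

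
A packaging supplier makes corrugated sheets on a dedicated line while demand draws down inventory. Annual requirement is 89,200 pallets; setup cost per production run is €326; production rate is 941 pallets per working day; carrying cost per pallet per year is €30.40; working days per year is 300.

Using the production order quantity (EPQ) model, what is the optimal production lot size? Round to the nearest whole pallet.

1,672 pallets

d = 89,200/300 = 297.3333 pallets/day;  effective holding cost H(1 − d/p) = 30.4·(1 − 297.3333/941) = 20.79433
Q* = √(2DS / H_eff) = √(2·89,200·326 / 20.79433) ≈ 1,672.38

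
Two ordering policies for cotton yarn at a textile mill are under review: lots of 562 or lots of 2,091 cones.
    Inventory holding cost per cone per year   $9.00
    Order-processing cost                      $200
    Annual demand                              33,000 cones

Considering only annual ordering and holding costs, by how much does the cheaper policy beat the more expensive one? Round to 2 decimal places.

$1,706.89

Annual cost at Q: ordering D·S/Q plus holding Q·H/2.
TC(562) = (33,000/562)×200 + (562/2)×9 = $14,272.77
TC(2,091) = (33,000/2,091)×200 + (2,091/2)×9 = $12,565.88
|ΔTC| = |$14,272.77 − $12,565.88| = $1,706.89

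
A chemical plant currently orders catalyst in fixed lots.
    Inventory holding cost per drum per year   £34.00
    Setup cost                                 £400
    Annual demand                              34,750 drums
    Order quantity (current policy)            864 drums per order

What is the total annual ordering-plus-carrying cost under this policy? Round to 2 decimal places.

Ordering: D/Q × S = 34,750/864 × £400 = £16,087.96
Holding:  Q/2 × H = 864/2 × £34 = £14,688.00
Total = £16,087.96 + £14,688.00 = £30,775.96

£30,775.96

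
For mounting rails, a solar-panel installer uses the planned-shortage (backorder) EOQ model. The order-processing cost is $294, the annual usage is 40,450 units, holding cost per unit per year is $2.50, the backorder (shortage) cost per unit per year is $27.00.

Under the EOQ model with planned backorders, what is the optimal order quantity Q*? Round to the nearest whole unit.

Q* = √(2DS/H) · √((H + b)/b)
   = √(2 × 40,450 × 294 / 2.5) · √((2.5 + 27) / 27)
   = 3,084.451 × 1.0453 ≈ 3,224.09

3,224 units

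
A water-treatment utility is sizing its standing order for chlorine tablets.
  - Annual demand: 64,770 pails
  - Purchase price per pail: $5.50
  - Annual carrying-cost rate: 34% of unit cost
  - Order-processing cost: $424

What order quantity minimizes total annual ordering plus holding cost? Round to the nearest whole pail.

5,420 pails

Carrying cost H = $5.5 × 34% = $1.8700/pail/yr
EOQ = √(2DS/H) = √(2 × 64,770 × 424 / 1.87)
    = √(29,371,636.36) ≈ 5,419.56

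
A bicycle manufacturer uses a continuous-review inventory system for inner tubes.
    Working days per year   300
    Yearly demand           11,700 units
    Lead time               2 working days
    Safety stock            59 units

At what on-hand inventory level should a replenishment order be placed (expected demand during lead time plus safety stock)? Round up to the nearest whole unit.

Daily demand d = 11,700 / 300 = 39.000 units/day
Demand during lead time = 39.000 × 2 = 78.00
Reorder point = 78.00 + 59 = 137.00 → round up

137 units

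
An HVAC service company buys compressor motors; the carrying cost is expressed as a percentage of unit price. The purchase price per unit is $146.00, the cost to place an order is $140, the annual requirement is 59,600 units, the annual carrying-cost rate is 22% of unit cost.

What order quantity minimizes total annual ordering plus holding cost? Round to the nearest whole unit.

721 units

Carrying cost H = $146 × 22% = $32.1200/unit/yr
Optimal lot size Q* = (2 × 59,600 × $140 / $32.12)^½ ≈ 720.80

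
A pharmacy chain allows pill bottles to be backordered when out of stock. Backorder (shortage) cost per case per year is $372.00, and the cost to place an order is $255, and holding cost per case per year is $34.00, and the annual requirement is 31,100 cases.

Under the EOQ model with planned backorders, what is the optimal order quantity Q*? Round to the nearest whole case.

714 cases

Q* = √(2DS/H) · √((H + b)/b)
   = √(2 × 31,100 × 255 / 34) · √((34 + 372) / 372)
   = 683.008 × 1.0447 ≈ 713.54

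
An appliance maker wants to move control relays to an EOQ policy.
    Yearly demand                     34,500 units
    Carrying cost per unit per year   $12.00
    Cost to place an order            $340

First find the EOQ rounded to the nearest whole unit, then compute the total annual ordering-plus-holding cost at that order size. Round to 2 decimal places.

$16,778.56

Optimal lot size Q* = (2 × 34,500 × $340 / $12)^½ ≈ 1,398.21 → Q = 1,398 units
Annual ordering cost = (D/Q)·S = (34,500/1,398) × 340 = $8,390.56
Annual holding cost  = (Q/2)·H = (1,398/2) × 12 = $8,388.00
Total = $8,390.56 + $8,388.00 = $16,778.56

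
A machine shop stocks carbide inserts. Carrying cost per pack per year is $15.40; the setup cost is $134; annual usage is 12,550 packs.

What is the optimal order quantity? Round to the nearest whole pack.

467 packs

Optimal lot size Q* = (2 × 12,550 × $134 / $15.4)^½ ≈ 467.34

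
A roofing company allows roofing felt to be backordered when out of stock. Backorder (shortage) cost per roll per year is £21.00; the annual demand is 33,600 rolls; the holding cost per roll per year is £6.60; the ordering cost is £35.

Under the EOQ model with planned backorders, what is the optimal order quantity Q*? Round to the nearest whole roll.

684 rolls

Q* = √(2DS/H) · √((H + b)/b)
   = √(2 × 33,600 × 35 / 6.6) · √((6.6 + 21) / 21)
   = 596.962 × 1.1464 ≈ 684.37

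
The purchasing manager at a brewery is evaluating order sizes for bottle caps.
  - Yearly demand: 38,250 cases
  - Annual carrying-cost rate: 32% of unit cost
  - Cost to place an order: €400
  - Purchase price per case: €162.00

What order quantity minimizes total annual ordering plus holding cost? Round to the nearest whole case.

768 cases

Carrying cost H = €162 × 32% = €51.8400/case/yr
EOQ = √(2DS/H) = √(2 × 38,250 × 400 / 51.84)
    = √(590,277.78) ≈ 768.30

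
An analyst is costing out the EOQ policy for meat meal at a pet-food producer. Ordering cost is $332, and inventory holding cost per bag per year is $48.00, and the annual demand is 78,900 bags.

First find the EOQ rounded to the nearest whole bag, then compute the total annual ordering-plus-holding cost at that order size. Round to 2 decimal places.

$50,146.79

2DS/H = 2·78,900·332/48 = 1,091,450.00
EOQ = √1,091,450.00 ≈ 1,044.72 → Q = 1,045 bags
Orders/yr = 78,900/1,045 = 75.502; ordering cost = 75.502 × $332 = $25,066.79
Average inventory = 1,045/2 = 522.5; holding cost = 522.5 × $48 = $25,080.00
Total = $25,066.79 + $25,080.00 = $50,146.79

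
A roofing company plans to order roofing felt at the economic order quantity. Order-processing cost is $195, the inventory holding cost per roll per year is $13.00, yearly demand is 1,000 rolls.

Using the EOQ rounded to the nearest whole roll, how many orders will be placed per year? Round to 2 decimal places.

5.78 orders per year

Optimal lot size Q* = (2 × 1,000 × $195 / $13)^½ ≈ 173.21 → Q = 173
N = D/Q = 1,000/173 ≈ 5.780 orders/yr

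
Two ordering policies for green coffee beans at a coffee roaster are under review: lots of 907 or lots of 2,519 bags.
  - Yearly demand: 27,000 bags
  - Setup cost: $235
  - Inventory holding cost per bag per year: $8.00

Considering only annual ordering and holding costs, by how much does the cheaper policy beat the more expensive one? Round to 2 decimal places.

TC(Q) = (D/Q)S + (Q/2)H
TC(907) = (27,000/907)×235 + (907/2)×8 = $10,623.59
TC(2,519) = (27,000/2,519)×235 + (2,519/2)×8 = $12,594.86
Lots of 907 are cheaper by $1,971.27.

$1,971.27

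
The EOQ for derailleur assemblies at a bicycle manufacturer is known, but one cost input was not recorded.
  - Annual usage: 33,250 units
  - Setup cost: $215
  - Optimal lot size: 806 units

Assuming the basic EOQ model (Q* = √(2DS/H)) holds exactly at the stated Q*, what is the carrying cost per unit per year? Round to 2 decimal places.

$22.01

Since Q* = (2DS/H)^½, squaring gives Q*²·H = 2DS.
H = 2DS / Q² = 2 × 33,250 × 215 / 806² = 22.0085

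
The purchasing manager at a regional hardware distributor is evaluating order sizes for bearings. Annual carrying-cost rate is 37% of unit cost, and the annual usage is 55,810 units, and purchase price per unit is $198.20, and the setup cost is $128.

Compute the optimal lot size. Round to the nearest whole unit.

441 units

Carrying cost H = $198.2 × 37% = $73.3340/unit/yr
2DS/H = 2·55,810·128/73.334 = 194,825.87
EOQ = √194,825.87 ≈ 441.39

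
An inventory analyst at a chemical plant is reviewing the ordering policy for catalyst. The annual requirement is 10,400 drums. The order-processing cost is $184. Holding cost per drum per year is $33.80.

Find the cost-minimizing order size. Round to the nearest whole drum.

Q* = √(2·D·S / H) = √(2·10,400·184 / 33.8) = √113,230.8 ≈ 336.50

336 drums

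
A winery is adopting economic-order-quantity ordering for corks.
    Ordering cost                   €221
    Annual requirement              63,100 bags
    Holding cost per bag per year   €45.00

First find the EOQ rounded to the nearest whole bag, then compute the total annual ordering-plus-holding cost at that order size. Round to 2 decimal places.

€35,426.81

EOQ = √(2DS/H) = √(2 × 63,100 × 221 / 45)
    = √(619,782.22) ≈ 787.26 → Q = 787 bags
Annual ordering cost = (D/Q)·S = (63,100/787) × 221 = €17,719.31
Annual holding cost  = (Q/2)·H = (787/2) × 45 = €17,707.50
Total = €17,719.31 + €17,707.50 = €35,426.81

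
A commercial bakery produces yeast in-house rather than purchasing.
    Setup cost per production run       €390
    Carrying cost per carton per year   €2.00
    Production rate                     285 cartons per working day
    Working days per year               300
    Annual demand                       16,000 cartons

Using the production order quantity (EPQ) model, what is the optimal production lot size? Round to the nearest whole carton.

2,771 cartons

d = 16,000/300 = 53.3333 cartons/day;  effective holding cost H(1 − d/p) = 2·(1 − 53.3333/285) = 1.62573
Q* = √(2DS / H_eff) = √(2·16,000·390 / 1.62573) ≈ 2,770.66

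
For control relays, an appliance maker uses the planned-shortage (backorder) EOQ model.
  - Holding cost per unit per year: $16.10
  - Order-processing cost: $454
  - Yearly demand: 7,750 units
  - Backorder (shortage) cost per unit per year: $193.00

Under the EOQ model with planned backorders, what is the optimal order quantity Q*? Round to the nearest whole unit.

Q* = √(2DS/H) · √((H + b)/b)
   = √(2 × 7,750 × 454 / 16.1) · √((16.1 + 193) / 193)
   = 661.121 × 1.0409 ≈ 688.14

688 units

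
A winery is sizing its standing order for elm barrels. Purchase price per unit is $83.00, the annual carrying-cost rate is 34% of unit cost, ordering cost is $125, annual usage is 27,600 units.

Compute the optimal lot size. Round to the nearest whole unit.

494 units

Carrying cost H = $83 × 34% = $28.2200/unit/yr
Q* = √(2·D·S / H) = √(2·27,600·125 / 28.22) = √244,507.4 ≈ 494.48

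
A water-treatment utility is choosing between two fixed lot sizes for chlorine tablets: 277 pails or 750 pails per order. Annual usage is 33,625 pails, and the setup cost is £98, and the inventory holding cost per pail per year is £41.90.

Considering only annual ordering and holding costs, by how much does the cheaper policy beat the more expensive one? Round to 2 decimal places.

Annual cost at Q: ordering D·S/Q plus holding Q·H/2.
TC(277) = (33,625/277)×98 + (277/2)×41.9 = £17,699.36
TC(750) = (33,625/750)×98 + (750/2)×41.9 = £20,106.17
|ΔTC| = |£17,699.36 − £20,106.17| = £2,406.81

£2,406.81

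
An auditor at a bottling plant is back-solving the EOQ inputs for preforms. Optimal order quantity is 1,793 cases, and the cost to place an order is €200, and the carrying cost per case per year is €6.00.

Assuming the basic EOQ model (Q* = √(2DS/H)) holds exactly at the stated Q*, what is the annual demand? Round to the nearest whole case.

48,223 cases per year

EOQ relation: Q² = 2DS/H, so rearrange for the unknown.
D = Q²H / (2S) = 1,793² × 6 / (2 × 200) = 48,222.74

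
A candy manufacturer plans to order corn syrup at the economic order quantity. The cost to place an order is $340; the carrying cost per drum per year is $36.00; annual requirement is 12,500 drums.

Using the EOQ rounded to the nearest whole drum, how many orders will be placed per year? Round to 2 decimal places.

Optimal lot size Q* = (2 × 12,500 × $340 / $36)^½ ≈ 485.91 → Q = 486
N = D/Q = 12,500/486 ≈ 25.720 orders/yr

25.72 orders per year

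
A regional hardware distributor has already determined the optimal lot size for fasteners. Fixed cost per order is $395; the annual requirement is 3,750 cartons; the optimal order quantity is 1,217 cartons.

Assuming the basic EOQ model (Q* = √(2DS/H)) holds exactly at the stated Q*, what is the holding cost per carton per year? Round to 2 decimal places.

Since Q* = (2DS/H)^½, squaring gives Q*²·H = 2DS.
H = 2DS / Q² = 2 × 3,750 × 395 / 1,217² = 2.0002

$2.00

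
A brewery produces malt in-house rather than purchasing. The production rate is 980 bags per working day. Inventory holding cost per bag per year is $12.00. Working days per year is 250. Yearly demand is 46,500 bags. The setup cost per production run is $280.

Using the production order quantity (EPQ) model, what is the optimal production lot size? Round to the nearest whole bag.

Daily demand d = 46,500/250 = 186.000; p = 980; 1 − d/p = 0.81020
EPQ = √(2DS / (H(1 − d/p)))
    = √(2 × 46,500 × 280 / (12 × 0.81020)) ≈ 1,636.56

1,637 bags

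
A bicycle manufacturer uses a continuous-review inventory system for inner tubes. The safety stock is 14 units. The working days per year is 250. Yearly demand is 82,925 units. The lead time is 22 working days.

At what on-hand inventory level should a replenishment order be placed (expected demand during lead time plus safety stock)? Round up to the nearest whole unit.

7,312 units

Daily demand d = 82,925 / 250 = 331.700 units/day
Demand during lead time = 331.700 × 22 = 7,297.40
Reorder point = 7,297.40 + 14 = 7,311.40 → round up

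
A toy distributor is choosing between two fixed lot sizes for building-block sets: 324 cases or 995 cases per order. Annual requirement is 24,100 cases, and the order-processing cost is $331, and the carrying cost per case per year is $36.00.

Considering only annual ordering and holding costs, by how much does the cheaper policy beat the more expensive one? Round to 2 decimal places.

Annual cost at Q: ordering D·S/Q plus holding Q·H/2.
TC(324) = (24,100/324)×331 + (324/2)×36 = $30,452.68
TC(995) = (24,100/995)×331 + (995/2)×36 = $25,927.19
|ΔTC| = |$30,452.68 − $25,927.19| = $4,525.49

$4,525.49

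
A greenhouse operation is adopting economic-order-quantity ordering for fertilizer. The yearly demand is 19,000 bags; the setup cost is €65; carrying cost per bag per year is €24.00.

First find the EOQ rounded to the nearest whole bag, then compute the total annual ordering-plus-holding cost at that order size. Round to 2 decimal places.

EOQ = √(2DS/H) = √(2 × 19,000 × 65 / 24)
    = √(102,916.67) ≈ 320.81 → Q = 321 bags
Annual ordering cost = (D/Q)·S = (19,000/321) × 65 = €3,847.35
Annual holding cost  = (Q/2)·H = (321/2) × 24 = €3,852.00
Total = €3,847.35 + €3,852.00 = €7,699.35

€7,699.35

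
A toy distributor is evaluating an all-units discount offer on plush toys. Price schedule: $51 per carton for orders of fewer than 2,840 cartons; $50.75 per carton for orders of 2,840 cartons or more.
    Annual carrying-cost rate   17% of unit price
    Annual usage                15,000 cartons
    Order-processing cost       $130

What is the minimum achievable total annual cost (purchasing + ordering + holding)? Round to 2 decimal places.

H₁ = 17%×$51 = $8.6700;  H₂ = 17%×$50.75 = $8.6275
EOQ₁ = √(2×15,000×130/8.6700) = 670.69  (< 2,840, feasible at tier 1)
EOQ₂ = √(2×15,000×130/8.6275) = 672.34  (< 2,840 → use Q = 2,840 at tier-2 price)
TC(tier 1 (EOQ₁), Q≈670.7) = $770,814.89
TC(tier 2, Q≈2,840.0) = $774,187.67
Minimum at tier 1 (EOQ₁): $770,814.89

$770,814.89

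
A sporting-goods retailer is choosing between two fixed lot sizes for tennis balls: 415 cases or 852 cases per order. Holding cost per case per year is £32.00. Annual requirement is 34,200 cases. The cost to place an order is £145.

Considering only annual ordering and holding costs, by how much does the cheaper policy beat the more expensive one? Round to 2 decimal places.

£863.02

Annual cost at Q: ordering D·S/Q plus holding Q·H/2.
TC(415) = (34,200/415)×145 + (415/2)×32 = £18,589.40
TC(852) = (34,200/852)×145 + (852/2)×32 = £19,452.42
Cheaper: Q = 415.  Difference = £863.02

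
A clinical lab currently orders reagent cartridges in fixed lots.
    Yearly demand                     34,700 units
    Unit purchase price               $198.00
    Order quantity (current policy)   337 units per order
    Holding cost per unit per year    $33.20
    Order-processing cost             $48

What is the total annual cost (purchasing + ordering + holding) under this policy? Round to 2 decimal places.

$6,881,136.63

Ordering: D/Q × S = 34,700/337 × $48 = $4,942.43
Holding:  Q/2 × H = 337/2 × $33.2 = $5,594.20
Purchase cost = D·C = 34,700 × 198 = $6,870,600.00
Total = $4,942.43 + $5,594.20 + $6,870,600.00 = $6,881,136.63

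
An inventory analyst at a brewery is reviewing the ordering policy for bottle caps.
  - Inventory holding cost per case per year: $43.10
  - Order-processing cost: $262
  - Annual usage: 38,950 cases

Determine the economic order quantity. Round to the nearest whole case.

688 cases

Optimal lot size Q* = (2 × 38,950 × $262 / $43.1)^½ ≈ 688.15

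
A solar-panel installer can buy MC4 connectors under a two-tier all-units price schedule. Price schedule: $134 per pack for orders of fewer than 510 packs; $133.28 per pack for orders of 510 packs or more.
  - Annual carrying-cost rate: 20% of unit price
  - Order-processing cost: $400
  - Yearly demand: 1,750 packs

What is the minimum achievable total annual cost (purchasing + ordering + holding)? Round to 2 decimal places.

H₁ = 20%×$134 = $26.8000;  H₂ = 20%×$133.28 = $26.6560
EOQ₁ = √(2×1,750×400/26.8000) = 228.56  (< 510, feasible at tier 1)
EOQ₂ = √(2×1,750×400/26.6560) = 229.17  (< 510 → use Q = 510 at tier-2 price)
TC(tier 1 (EOQ₁), Q≈228.6) = $240,625.36
TC(tier 2, Q≈510.0) = $241,409.83
Minimum at tier 1 (EOQ₁): $240,625.36

$240,625.36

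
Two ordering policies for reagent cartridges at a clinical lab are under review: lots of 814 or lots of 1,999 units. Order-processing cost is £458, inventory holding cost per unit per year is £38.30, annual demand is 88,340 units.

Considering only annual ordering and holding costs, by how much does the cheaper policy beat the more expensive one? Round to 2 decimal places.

Annual cost at Q: ordering D·S/Q plus holding Q·H/2.
TC(814) = (88,340/814)×458 + (814/2)×38.3 = £65,292.92
TC(1,999) = (88,340/1,999)×458 + (1,999/2)×38.3 = £58,520.83
Lots of 1,999 are cheaper by £6,772.09.

£6,772.09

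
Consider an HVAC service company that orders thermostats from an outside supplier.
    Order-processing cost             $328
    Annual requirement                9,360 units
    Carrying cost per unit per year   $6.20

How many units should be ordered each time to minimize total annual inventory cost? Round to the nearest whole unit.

995 units

EOQ = √(2DS/H) = √(2 × 9,360 × 328 / 6.2)
    = √(990,348.39) ≈ 995.16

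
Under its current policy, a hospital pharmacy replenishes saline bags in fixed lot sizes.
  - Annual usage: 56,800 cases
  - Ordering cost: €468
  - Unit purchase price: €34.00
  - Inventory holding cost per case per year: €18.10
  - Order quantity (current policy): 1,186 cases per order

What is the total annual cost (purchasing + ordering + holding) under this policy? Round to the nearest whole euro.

Ordering: D/Q × S = 56,800/1,186 × €468 = €22,413.49
Holding:  Q/2 × H = 1,186/2 × €18.1 = €10,733.30
Purchase cost = D·C = 56,800 × 34 = €1,931,200.00
Total = €22,413.49 + €10,733.30 + €1,931,200.00 = €1,964,346.79

€1,964,347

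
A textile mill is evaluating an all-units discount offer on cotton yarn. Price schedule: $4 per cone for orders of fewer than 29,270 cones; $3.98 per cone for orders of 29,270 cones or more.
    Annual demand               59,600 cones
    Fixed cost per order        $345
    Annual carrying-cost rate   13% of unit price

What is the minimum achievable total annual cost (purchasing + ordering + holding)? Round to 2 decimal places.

H₁ = 13%×$4 = $0.5200;  H₂ = 13%×$3.98 = $0.5174
EOQ₁ = √(2×59,600×345/0.5200) = 8,892.95  (< 29,270, feasible at tier 1)
EOQ₂ = √(2×59,600×345/0.5174) = 8,915.27  (< 29,270 → use Q = 29,270 at tier-2 price)
TC(tier 1 (EOQ₁), Q≈8,893.0) = $243,024.34
TC(tier 2, Q≈29,270.0) = $245,482.64
Minimum at tier 1 (EOQ₁): $243,024.34

$243,024.34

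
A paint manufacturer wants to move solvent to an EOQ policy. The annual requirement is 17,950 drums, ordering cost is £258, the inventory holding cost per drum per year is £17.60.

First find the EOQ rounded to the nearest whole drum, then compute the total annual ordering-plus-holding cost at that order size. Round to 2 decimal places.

£12,767.72

Q* = √(2·D·S / H) = √(2·17,950·258 / 17.6) = √526,261.4 ≈ 725.44 → Q = 725 drums
Orders/yr = 17,950/725 = 24.759; ordering cost = 24.759 × £258 = £6,387.72
Average inventory = 725/2 = 362.5; holding cost = 362.5 × £17.6 = £6,380.00
Total = £6,387.72 + £6,380.00 = £12,767.72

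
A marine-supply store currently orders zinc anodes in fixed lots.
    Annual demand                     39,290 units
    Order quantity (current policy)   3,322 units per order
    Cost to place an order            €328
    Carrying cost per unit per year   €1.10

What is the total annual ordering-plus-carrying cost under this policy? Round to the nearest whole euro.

Orders/yr = 39,290/3,322 = 11.827; ordering cost = 11.827 × €328 = €3,879.33
Average inventory = 3,322/2 = 1661; holding cost = 1661 × €1.1 = €1,827.10
Total = €3,879.33 + €1,827.10 = €5,706.43

€5,706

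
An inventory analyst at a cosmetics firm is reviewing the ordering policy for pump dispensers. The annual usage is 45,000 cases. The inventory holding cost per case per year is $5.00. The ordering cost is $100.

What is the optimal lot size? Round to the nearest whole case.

Q* = √(2·D·S / H) = √(2·45,000·100 / 5) = √1,800,000.0 ≈ 1,341.64

1,342 cases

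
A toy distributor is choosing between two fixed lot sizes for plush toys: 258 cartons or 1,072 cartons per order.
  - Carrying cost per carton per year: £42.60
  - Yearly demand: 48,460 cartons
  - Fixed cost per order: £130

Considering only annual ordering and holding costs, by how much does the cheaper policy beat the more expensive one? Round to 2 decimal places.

TC(Q) = (D/Q)S + (Q/2)H
TC(258) = (48,460/258)×130 + (258/2)×42.6 = £29,913.23
TC(1,072) = (48,460/1,072)×130 + (1,072/2)×42.6 = £28,710.28
Cheaper: Q = 1,072.  Difference = £1,202.95

£1,202.95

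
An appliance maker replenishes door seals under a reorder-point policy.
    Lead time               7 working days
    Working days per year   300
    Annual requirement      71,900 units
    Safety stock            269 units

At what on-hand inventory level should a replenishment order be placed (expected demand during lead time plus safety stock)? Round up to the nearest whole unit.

Daily demand d = 71,900 / 300 = 239.667 units/day
Demand during lead time = 239.667 × 7 = 1,677.67
Reorder point = 1,677.67 + 269 = 1,946.67 → round up

1,947 units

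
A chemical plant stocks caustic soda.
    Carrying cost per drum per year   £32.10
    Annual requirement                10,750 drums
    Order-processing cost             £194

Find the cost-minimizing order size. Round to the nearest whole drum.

2DS/H = 2·10,750·194/32.1 = 129,937.69
EOQ = √129,937.69 ≈ 360.47

360 drums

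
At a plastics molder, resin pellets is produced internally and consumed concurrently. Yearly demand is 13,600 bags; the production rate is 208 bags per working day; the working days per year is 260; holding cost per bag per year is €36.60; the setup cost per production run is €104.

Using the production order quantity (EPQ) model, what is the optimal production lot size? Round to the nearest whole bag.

Daily demand d = 13,600/260 = 52.308; p = 208; 1 − d/p = 0.74852
EPQ = √(2DS / (H(1 − d/p)))
    = √(2 × 13,600 × 104 / (36.6 × 0.74852)) ≈ 321.34

321 bags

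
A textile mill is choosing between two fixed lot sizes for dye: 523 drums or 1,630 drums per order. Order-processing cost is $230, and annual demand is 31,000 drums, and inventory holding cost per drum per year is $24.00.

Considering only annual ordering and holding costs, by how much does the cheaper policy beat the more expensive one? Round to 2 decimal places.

Annual cost at Q: ordering D·S/Q plus holding Q·H/2.
TC(523) = (31,000/523)×230 + (523/2)×24 = $19,908.89
TC(1,630) = (31,000/1,630)×230 + (1,630/2)×24 = $23,934.23
Lots of 523 are cheaper by $4,025.35.

$4,025.35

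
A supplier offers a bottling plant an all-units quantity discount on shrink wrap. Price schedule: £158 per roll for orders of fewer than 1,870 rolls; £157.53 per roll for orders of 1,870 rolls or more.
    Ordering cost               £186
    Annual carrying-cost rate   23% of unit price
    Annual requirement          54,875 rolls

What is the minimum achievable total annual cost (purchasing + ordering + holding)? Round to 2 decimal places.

£8,683,793.73

H₁ = 23%×£158 = £36.3400;  H₂ = 23%×£157.53 = £36.2319
EOQ₁ = √(2×54,875×186/36.3400) = 749.49  (< 1,870, feasible at tier 1)
EOQ₂ = √(2×54,875×186/36.2319) = 750.61  (< 1,870 → use Q = 1,870 at tier-2 price)
TC(tier 1 (EOQ₁), Q≈749.5) = £8,697,486.49
TC(tier 2, Q≈1,870.0) = £8,683,793.73
Minimum at tier 2: £8,683,793.73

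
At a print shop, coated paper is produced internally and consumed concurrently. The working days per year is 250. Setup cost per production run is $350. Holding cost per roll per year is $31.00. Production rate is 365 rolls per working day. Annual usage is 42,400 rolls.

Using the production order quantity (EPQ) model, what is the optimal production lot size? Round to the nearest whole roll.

1,337 rolls

Daily demand d = 42,400/250 = 169.600; p = 365; 1 − d/p = 0.53534
EPQ = √(2DS / (H(1 − d/p)))
    = √(2 × 42,400 × 350 / (31 × 0.53534)) ≈ 1,337.32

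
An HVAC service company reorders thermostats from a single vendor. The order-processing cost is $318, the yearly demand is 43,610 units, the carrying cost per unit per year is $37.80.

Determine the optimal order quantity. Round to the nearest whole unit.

857 units

EOQ = √(2DS/H) = √(2 × 43,610 × 318 / 37.8)
    = √(733,755.56) ≈ 856.60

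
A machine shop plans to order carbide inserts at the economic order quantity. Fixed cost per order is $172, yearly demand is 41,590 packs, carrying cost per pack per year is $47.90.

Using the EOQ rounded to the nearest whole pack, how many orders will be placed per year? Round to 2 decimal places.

76.03 orders per year

Optimal lot size Q* = (2 × 41,590 × $172 / $47.9)^½ ≈ 546.52 → Q = 547
N = D/Q = 41,590/547 ≈ 76.033 orders/yr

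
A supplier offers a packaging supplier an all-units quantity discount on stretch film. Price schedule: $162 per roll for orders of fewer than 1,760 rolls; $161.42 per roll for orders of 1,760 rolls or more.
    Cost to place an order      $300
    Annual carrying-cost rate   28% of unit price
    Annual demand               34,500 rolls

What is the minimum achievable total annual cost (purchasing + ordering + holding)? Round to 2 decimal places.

H₁ = 28%×$162 = $45.3600;  H₂ = 28%×$161.42 = $45.1976
EOQ₁ = √(2×34,500×300/45.3600) = 675.54  (< 1,760, feasible at tier 1)
EOQ₂ = √(2×34,500×300/45.1976) = 676.75  (< 1,760 → use Q = 1,760 at tier-2 price)
TC(tier 1 (EOQ₁), Q≈675.5) = $5,619,642.32
TC(tier 2, Q≈1,760.0) = $5,614,644.57
Minimum at tier 2: $5,614,644.57

$5,614,644.57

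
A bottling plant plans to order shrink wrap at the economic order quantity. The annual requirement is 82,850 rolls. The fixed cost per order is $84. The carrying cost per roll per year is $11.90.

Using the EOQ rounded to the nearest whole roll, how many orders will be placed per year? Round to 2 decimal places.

76.57 orders per year

Optimal lot size Q* = (2 × 82,850 × $84 / $11.9)^½ ≈ 1,081.50 → Q = 1,082
N = D/Q = 82,850/1,082 ≈ 76.571 orders/yr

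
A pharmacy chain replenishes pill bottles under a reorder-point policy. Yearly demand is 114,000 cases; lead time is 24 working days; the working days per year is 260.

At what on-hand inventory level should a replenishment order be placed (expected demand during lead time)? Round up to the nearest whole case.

10,524 cases

Daily demand d = 114,000 / 260 = 438.462 cases/day
Demand during lead time = 438.462 × 24 = 10,523.08
Reorder point = 10,523.08 → round up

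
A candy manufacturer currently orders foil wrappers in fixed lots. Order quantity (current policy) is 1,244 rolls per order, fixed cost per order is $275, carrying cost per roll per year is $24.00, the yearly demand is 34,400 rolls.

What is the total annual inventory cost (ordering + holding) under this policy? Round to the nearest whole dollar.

$22,533

Ordering: D/Q × S = 34,400/1,244 × $275 = $7,604.50
Holding:  Q/2 × H = 1,244/2 × $24 = $14,928.00
Total = $7,604.50 + $14,928.00 = $22,532.50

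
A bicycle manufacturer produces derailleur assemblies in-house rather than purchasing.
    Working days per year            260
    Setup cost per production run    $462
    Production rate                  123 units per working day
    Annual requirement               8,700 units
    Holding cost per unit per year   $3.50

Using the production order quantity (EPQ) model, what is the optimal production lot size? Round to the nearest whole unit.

1,776 units

Daily demand d = 8,700/260 = 33.462; p = 123; 1 − d/p = 0.72795
EPQ = √(2DS / (H(1 − d/p)))
    = √(2 × 8,700 × 462 / (3.5 × 0.72795)) ≈ 1,776.27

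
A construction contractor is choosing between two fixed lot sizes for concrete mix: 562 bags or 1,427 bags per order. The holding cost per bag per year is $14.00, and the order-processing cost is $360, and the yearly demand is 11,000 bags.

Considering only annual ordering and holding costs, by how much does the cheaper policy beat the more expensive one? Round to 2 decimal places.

$1,783.79

TC(Q) = (D/Q)S + (Q/2)H
TC(562) = (11,000/562)×360 + (562/2)×14 = $10,980.26
TC(1,427) = (11,000/1,427)×360 + (1,427/2)×14 = $12,764.05
Lots of 562 are cheaper by $1,783.79.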